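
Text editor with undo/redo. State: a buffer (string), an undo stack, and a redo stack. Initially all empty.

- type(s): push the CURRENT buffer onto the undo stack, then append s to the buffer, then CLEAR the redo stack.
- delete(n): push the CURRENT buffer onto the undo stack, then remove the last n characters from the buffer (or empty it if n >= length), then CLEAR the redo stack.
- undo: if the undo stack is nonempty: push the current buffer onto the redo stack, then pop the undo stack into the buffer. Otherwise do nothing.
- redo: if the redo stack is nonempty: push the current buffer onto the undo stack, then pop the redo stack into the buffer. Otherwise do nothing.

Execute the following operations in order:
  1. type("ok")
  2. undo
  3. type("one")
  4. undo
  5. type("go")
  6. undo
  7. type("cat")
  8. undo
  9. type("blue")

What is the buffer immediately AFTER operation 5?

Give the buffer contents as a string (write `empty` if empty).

After op 1 (type): buf='ok' undo_depth=1 redo_depth=0
After op 2 (undo): buf='(empty)' undo_depth=0 redo_depth=1
After op 3 (type): buf='one' undo_depth=1 redo_depth=0
After op 4 (undo): buf='(empty)' undo_depth=0 redo_depth=1
After op 5 (type): buf='go' undo_depth=1 redo_depth=0

Answer: go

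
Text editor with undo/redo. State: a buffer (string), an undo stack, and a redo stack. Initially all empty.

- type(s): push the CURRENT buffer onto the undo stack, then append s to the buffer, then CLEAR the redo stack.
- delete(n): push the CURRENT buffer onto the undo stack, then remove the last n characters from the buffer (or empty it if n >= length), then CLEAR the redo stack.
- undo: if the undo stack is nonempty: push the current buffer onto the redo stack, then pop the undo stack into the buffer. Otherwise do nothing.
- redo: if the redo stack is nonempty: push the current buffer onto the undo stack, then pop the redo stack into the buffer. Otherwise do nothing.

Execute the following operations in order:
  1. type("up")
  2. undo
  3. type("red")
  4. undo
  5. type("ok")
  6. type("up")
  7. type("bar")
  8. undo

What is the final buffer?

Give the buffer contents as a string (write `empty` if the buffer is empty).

Answer: okup

Derivation:
After op 1 (type): buf='up' undo_depth=1 redo_depth=0
After op 2 (undo): buf='(empty)' undo_depth=0 redo_depth=1
After op 3 (type): buf='red' undo_depth=1 redo_depth=0
After op 4 (undo): buf='(empty)' undo_depth=0 redo_depth=1
After op 5 (type): buf='ok' undo_depth=1 redo_depth=0
After op 6 (type): buf='okup' undo_depth=2 redo_depth=0
After op 7 (type): buf='okupbar' undo_depth=3 redo_depth=0
After op 8 (undo): buf='okup' undo_depth=2 redo_depth=1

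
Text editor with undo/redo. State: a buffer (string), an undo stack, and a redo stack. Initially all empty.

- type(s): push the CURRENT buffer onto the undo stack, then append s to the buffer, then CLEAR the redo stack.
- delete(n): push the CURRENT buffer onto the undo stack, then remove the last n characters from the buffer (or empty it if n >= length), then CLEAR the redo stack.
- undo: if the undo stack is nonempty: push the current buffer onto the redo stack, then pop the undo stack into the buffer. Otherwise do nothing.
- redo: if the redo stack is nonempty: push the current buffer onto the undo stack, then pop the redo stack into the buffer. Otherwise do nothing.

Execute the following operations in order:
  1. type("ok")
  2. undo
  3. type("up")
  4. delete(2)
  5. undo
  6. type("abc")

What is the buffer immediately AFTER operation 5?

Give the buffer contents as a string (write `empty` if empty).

After op 1 (type): buf='ok' undo_depth=1 redo_depth=0
After op 2 (undo): buf='(empty)' undo_depth=0 redo_depth=1
After op 3 (type): buf='up' undo_depth=1 redo_depth=0
After op 4 (delete): buf='(empty)' undo_depth=2 redo_depth=0
After op 5 (undo): buf='up' undo_depth=1 redo_depth=1

Answer: up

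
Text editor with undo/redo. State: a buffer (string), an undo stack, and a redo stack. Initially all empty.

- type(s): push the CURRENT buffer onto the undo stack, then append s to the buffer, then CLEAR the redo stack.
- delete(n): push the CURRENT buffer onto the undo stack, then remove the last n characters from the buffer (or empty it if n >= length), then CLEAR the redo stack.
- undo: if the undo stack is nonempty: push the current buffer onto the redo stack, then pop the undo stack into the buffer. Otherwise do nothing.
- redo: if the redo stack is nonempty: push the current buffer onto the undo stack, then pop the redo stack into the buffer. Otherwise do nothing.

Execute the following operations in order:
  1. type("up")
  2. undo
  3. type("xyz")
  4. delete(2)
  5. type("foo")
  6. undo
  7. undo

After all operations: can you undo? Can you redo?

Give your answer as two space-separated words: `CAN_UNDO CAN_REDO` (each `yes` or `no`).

Answer: yes yes

Derivation:
After op 1 (type): buf='up' undo_depth=1 redo_depth=0
After op 2 (undo): buf='(empty)' undo_depth=0 redo_depth=1
After op 3 (type): buf='xyz' undo_depth=1 redo_depth=0
After op 4 (delete): buf='x' undo_depth=2 redo_depth=0
After op 5 (type): buf='xfoo' undo_depth=3 redo_depth=0
After op 6 (undo): buf='x' undo_depth=2 redo_depth=1
After op 7 (undo): buf='xyz' undo_depth=1 redo_depth=2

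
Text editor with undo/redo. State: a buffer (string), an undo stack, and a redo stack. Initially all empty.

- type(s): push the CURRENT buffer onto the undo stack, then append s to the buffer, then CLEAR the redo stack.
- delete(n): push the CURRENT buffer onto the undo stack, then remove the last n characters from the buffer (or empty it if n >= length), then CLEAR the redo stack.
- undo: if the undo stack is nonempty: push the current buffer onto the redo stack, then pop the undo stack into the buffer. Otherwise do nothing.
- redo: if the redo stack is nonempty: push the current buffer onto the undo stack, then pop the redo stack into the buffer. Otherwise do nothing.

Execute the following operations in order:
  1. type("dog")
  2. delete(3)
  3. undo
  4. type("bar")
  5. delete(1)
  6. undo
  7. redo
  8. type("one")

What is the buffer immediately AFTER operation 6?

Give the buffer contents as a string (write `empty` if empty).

Answer: dogbar

Derivation:
After op 1 (type): buf='dog' undo_depth=1 redo_depth=0
After op 2 (delete): buf='(empty)' undo_depth=2 redo_depth=0
After op 3 (undo): buf='dog' undo_depth=1 redo_depth=1
After op 4 (type): buf='dogbar' undo_depth=2 redo_depth=0
After op 5 (delete): buf='dogba' undo_depth=3 redo_depth=0
After op 6 (undo): buf='dogbar' undo_depth=2 redo_depth=1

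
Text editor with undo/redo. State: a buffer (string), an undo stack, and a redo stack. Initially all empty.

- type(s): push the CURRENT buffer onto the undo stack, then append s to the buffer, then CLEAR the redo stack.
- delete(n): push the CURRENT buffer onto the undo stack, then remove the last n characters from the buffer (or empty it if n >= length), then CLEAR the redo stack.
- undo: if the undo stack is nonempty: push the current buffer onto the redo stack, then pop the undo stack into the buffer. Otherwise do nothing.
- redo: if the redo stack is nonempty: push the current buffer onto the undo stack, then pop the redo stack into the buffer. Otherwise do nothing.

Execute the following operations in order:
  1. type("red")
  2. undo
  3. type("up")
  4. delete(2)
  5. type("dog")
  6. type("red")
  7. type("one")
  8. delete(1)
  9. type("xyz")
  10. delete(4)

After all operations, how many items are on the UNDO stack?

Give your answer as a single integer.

Answer: 8

Derivation:
After op 1 (type): buf='red' undo_depth=1 redo_depth=0
After op 2 (undo): buf='(empty)' undo_depth=0 redo_depth=1
After op 3 (type): buf='up' undo_depth=1 redo_depth=0
After op 4 (delete): buf='(empty)' undo_depth=2 redo_depth=0
After op 5 (type): buf='dog' undo_depth=3 redo_depth=0
After op 6 (type): buf='dogred' undo_depth=4 redo_depth=0
After op 7 (type): buf='dogredone' undo_depth=5 redo_depth=0
After op 8 (delete): buf='dogredon' undo_depth=6 redo_depth=0
After op 9 (type): buf='dogredonxyz' undo_depth=7 redo_depth=0
After op 10 (delete): buf='dogredo' undo_depth=8 redo_depth=0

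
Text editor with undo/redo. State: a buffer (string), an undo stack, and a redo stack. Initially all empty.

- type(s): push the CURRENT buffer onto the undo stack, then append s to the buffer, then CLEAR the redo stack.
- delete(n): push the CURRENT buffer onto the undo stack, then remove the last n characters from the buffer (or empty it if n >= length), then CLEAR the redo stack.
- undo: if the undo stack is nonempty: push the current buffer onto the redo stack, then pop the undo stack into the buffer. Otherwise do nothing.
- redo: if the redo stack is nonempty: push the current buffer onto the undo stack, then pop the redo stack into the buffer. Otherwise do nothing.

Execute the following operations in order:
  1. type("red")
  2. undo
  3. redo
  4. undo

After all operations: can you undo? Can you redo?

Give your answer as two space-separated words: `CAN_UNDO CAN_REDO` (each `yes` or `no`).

Answer: no yes

Derivation:
After op 1 (type): buf='red' undo_depth=1 redo_depth=0
After op 2 (undo): buf='(empty)' undo_depth=0 redo_depth=1
After op 3 (redo): buf='red' undo_depth=1 redo_depth=0
After op 4 (undo): buf='(empty)' undo_depth=0 redo_depth=1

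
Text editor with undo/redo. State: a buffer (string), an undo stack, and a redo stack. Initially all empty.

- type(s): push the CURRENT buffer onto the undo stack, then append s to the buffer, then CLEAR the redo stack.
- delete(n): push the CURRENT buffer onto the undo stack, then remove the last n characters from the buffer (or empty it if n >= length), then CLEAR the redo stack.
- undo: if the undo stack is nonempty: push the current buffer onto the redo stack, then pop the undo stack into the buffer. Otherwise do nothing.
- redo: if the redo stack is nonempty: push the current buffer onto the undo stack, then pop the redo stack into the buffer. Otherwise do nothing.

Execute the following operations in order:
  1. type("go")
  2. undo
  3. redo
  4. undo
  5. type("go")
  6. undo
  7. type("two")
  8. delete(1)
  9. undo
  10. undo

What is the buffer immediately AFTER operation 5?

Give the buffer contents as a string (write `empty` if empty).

Answer: go

Derivation:
After op 1 (type): buf='go' undo_depth=1 redo_depth=0
After op 2 (undo): buf='(empty)' undo_depth=0 redo_depth=1
After op 3 (redo): buf='go' undo_depth=1 redo_depth=0
After op 4 (undo): buf='(empty)' undo_depth=0 redo_depth=1
After op 5 (type): buf='go' undo_depth=1 redo_depth=0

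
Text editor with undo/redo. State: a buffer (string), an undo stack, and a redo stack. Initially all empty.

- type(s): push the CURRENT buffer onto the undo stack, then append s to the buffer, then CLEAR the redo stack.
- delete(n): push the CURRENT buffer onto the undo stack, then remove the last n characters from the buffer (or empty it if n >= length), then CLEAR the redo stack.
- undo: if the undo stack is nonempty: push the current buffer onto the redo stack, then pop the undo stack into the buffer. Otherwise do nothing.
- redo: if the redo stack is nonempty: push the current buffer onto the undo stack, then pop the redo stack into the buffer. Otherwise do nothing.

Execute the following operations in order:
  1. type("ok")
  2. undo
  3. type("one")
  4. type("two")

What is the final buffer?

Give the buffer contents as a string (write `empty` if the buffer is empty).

After op 1 (type): buf='ok' undo_depth=1 redo_depth=0
After op 2 (undo): buf='(empty)' undo_depth=0 redo_depth=1
After op 3 (type): buf='one' undo_depth=1 redo_depth=0
After op 4 (type): buf='onetwo' undo_depth=2 redo_depth=0

Answer: onetwo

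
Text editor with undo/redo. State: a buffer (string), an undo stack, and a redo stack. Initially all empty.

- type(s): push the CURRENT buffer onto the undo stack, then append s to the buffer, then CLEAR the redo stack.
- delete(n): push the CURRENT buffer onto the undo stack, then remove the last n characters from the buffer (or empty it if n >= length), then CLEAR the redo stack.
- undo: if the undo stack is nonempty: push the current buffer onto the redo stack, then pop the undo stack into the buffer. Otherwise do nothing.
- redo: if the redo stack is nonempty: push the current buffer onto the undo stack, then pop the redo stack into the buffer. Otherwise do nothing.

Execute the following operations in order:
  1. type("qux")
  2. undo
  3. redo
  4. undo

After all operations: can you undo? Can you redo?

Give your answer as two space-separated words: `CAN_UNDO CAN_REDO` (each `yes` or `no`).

After op 1 (type): buf='qux' undo_depth=1 redo_depth=0
After op 2 (undo): buf='(empty)' undo_depth=0 redo_depth=1
After op 3 (redo): buf='qux' undo_depth=1 redo_depth=0
After op 4 (undo): buf='(empty)' undo_depth=0 redo_depth=1

Answer: no yes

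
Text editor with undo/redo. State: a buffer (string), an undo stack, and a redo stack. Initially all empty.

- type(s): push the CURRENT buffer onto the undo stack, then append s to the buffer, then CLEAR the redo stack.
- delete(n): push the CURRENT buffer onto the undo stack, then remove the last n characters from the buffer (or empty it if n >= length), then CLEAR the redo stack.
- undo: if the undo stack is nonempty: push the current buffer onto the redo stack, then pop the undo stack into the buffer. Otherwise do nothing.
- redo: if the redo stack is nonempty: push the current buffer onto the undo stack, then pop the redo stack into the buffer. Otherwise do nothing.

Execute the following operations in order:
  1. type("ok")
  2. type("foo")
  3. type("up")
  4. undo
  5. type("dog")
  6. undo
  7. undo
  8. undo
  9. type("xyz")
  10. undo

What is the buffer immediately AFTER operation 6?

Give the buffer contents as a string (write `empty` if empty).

After op 1 (type): buf='ok' undo_depth=1 redo_depth=0
After op 2 (type): buf='okfoo' undo_depth=2 redo_depth=0
After op 3 (type): buf='okfooup' undo_depth=3 redo_depth=0
After op 4 (undo): buf='okfoo' undo_depth=2 redo_depth=1
After op 5 (type): buf='okfoodog' undo_depth=3 redo_depth=0
After op 6 (undo): buf='okfoo' undo_depth=2 redo_depth=1

Answer: okfoo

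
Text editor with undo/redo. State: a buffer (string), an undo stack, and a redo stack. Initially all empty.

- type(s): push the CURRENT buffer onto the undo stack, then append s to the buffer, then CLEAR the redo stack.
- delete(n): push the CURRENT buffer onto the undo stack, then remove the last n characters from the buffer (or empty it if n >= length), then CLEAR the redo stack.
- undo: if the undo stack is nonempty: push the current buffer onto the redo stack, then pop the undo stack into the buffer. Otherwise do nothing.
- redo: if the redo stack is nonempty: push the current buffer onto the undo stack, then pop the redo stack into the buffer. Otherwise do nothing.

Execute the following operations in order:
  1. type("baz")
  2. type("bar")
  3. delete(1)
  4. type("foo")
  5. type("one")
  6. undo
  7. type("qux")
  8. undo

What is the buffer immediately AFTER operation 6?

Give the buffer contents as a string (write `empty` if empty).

After op 1 (type): buf='baz' undo_depth=1 redo_depth=0
After op 2 (type): buf='bazbar' undo_depth=2 redo_depth=0
After op 3 (delete): buf='bazba' undo_depth=3 redo_depth=0
After op 4 (type): buf='bazbafoo' undo_depth=4 redo_depth=0
After op 5 (type): buf='bazbafooone' undo_depth=5 redo_depth=0
After op 6 (undo): buf='bazbafoo' undo_depth=4 redo_depth=1

Answer: bazbafoo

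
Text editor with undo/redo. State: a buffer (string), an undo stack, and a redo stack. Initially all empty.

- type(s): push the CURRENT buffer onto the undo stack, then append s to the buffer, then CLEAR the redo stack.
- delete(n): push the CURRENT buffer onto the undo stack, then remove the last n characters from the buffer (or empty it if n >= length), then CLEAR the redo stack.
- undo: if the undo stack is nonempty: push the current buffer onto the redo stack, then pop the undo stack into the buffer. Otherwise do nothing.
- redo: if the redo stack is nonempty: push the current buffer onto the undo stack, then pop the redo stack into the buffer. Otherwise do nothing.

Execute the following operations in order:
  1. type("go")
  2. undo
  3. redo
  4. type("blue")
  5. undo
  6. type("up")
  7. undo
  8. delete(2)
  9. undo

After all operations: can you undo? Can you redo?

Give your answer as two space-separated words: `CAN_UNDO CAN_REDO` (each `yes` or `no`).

After op 1 (type): buf='go' undo_depth=1 redo_depth=0
After op 2 (undo): buf='(empty)' undo_depth=0 redo_depth=1
After op 3 (redo): buf='go' undo_depth=1 redo_depth=0
After op 4 (type): buf='goblue' undo_depth=2 redo_depth=0
After op 5 (undo): buf='go' undo_depth=1 redo_depth=1
After op 6 (type): buf='goup' undo_depth=2 redo_depth=0
After op 7 (undo): buf='go' undo_depth=1 redo_depth=1
After op 8 (delete): buf='(empty)' undo_depth=2 redo_depth=0
After op 9 (undo): buf='go' undo_depth=1 redo_depth=1

Answer: yes yes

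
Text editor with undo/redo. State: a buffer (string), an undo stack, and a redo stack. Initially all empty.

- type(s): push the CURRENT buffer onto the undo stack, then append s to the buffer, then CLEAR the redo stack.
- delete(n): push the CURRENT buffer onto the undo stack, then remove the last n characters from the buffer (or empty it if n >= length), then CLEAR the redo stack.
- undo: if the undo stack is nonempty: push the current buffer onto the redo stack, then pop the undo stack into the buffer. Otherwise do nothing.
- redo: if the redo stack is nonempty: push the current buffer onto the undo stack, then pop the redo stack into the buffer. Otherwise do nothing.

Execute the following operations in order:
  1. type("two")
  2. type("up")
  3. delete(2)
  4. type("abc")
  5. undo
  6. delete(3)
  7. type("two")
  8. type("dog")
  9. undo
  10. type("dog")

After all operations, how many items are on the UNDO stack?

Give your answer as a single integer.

After op 1 (type): buf='two' undo_depth=1 redo_depth=0
After op 2 (type): buf='twoup' undo_depth=2 redo_depth=0
After op 3 (delete): buf='two' undo_depth=3 redo_depth=0
After op 4 (type): buf='twoabc' undo_depth=4 redo_depth=0
After op 5 (undo): buf='two' undo_depth=3 redo_depth=1
After op 6 (delete): buf='(empty)' undo_depth=4 redo_depth=0
After op 7 (type): buf='two' undo_depth=5 redo_depth=0
After op 8 (type): buf='twodog' undo_depth=6 redo_depth=0
After op 9 (undo): buf='two' undo_depth=5 redo_depth=1
After op 10 (type): buf='twodog' undo_depth=6 redo_depth=0

Answer: 6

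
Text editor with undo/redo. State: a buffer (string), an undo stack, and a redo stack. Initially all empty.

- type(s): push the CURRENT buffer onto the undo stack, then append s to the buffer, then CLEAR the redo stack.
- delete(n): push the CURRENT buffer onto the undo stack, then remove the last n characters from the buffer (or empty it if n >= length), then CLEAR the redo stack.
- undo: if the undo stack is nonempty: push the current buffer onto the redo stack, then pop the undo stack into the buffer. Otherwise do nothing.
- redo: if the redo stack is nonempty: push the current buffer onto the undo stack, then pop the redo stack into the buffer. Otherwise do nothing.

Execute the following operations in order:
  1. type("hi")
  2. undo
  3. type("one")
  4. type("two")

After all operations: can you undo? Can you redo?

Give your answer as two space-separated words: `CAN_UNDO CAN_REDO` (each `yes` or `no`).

Answer: yes no

Derivation:
After op 1 (type): buf='hi' undo_depth=1 redo_depth=0
After op 2 (undo): buf='(empty)' undo_depth=0 redo_depth=1
After op 3 (type): buf='one' undo_depth=1 redo_depth=0
After op 4 (type): buf='onetwo' undo_depth=2 redo_depth=0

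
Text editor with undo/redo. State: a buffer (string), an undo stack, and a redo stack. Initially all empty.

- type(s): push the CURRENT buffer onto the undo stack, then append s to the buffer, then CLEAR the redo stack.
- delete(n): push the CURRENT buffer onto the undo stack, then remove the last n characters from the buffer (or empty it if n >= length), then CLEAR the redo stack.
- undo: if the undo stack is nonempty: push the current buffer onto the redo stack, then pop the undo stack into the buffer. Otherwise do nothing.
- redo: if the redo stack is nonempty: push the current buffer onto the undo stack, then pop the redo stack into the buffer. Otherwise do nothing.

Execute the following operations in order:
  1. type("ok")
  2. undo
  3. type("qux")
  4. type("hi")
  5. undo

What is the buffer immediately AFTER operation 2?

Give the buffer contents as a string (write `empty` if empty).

After op 1 (type): buf='ok' undo_depth=1 redo_depth=0
After op 2 (undo): buf='(empty)' undo_depth=0 redo_depth=1

Answer: empty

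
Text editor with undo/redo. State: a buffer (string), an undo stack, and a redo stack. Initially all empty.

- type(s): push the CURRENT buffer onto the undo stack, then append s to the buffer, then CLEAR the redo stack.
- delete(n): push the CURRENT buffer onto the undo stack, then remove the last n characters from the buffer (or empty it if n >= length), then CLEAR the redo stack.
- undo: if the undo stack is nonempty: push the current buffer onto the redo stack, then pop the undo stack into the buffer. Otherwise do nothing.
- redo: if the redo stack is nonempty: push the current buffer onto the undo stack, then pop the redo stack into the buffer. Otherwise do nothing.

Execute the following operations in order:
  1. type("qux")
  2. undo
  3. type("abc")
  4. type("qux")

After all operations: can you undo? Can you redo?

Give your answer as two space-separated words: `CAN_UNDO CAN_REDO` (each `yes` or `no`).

Answer: yes no

Derivation:
After op 1 (type): buf='qux' undo_depth=1 redo_depth=0
After op 2 (undo): buf='(empty)' undo_depth=0 redo_depth=1
After op 3 (type): buf='abc' undo_depth=1 redo_depth=0
After op 4 (type): buf='abcqux' undo_depth=2 redo_depth=0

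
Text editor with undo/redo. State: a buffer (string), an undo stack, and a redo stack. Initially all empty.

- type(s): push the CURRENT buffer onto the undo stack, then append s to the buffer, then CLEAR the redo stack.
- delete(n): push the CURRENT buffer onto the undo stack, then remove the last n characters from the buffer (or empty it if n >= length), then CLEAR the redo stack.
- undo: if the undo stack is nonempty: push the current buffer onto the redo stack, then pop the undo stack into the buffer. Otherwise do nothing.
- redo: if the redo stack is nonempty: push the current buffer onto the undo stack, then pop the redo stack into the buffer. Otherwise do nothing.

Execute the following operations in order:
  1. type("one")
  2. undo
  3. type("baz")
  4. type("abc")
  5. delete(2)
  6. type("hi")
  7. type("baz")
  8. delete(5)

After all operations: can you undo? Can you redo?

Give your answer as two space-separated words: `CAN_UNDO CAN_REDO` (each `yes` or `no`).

Answer: yes no

Derivation:
After op 1 (type): buf='one' undo_depth=1 redo_depth=0
After op 2 (undo): buf='(empty)' undo_depth=0 redo_depth=1
After op 3 (type): buf='baz' undo_depth=1 redo_depth=0
After op 4 (type): buf='bazabc' undo_depth=2 redo_depth=0
After op 5 (delete): buf='baza' undo_depth=3 redo_depth=0
After op 6 (type): buf='bazahi' undo_depth=4 redo_depth=0
After op 7 (type): buf='bazahibaz' undo_depth=5 redo_depth=0
After op 8 (delete): buf='baza' undo_depth=6 redo_depth=0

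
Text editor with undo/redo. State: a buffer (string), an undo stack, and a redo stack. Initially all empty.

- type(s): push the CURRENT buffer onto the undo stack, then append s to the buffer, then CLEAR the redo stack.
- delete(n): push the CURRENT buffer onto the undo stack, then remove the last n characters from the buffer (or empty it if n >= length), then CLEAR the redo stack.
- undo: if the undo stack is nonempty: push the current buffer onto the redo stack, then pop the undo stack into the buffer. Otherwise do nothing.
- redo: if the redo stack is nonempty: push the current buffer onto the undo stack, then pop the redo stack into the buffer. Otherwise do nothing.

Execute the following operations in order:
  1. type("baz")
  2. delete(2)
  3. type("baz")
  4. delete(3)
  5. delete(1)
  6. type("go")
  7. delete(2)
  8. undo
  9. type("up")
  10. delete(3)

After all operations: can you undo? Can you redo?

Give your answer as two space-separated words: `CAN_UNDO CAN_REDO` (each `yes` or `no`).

After op 1 (type): buf='baz' undo_depth=1 redo_depth=0
After op 2 (delete): buf='b' undo_depth=2 redo_depth=0
After op 3 (type): buf='bbaz' undo_depth=3 redo_depth=0
After op 4 (delete): buf='b' undo_depth=4 redo_depth=0
After op 5 (delete): buf='(empty)' undo_depth=5 redo_depth=0
After op 6 (type): buf='go' undo_depth=6 redo_depth=0
After op 7 (delete): buf='(empty)' undo_depth=7 redo_depth=0
After op 8 (undo): buf='go' undo_depth=6 redo_depth=1
After op 9 (type): buf='goup' undo_depth=7 redo_depth=0
After op 10 (delete): buf='g' undo_depth=8 redo_depth=0

Answer: yes no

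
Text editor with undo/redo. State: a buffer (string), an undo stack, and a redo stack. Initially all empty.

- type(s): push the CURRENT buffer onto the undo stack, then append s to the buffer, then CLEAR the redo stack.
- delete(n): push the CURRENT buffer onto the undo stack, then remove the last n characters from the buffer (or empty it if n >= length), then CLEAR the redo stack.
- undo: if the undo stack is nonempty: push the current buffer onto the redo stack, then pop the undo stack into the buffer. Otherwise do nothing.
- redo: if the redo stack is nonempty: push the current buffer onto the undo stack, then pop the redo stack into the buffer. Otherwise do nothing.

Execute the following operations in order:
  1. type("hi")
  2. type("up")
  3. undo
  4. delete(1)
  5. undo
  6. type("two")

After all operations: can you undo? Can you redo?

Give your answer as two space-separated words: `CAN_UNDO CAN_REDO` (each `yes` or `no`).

After op 1 (type): buf='hi' undo_depth=1 redo_depth=0
After op 2 (type): buf='hiup' undo_depth=2 redo_depth=0
After op 3 (undo): buf='hi' undo_depth=1 redo_depth=1
After op 4 (delete): buf='h' undo_depth=2 redo_depth=0
After op 5 (undo): buf='hi' undo_depth=1 redo_depth=1
After op 6 (type): buf='hitwo' undo_depth=2 redo_depth=0

Answer: yes no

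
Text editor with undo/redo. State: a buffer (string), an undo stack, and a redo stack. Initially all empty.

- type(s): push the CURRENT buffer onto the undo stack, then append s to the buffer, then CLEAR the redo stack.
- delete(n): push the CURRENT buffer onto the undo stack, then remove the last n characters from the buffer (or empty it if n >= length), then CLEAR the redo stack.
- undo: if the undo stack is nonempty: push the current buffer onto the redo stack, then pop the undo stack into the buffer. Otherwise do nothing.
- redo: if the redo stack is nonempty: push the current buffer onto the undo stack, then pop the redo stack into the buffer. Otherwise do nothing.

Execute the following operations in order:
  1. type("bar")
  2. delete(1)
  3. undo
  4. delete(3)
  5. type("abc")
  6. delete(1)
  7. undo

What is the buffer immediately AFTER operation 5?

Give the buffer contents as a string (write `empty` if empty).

Answer: abc

Derivation:
After op 1 (type): buf='bar' undo_depth=1 redo_depth=0
After op 2 (delete): buf='ba' undo_depth=2 redo_depth=0
After op 3 (undo): buf='bar' undo_depth=1 redo_depth=1
After op 4 (delete): buf='(empty)' undo_depth=2 redo_depth=0
After op 5 (type): buf='abc' undo_depth=3 redo_depth=0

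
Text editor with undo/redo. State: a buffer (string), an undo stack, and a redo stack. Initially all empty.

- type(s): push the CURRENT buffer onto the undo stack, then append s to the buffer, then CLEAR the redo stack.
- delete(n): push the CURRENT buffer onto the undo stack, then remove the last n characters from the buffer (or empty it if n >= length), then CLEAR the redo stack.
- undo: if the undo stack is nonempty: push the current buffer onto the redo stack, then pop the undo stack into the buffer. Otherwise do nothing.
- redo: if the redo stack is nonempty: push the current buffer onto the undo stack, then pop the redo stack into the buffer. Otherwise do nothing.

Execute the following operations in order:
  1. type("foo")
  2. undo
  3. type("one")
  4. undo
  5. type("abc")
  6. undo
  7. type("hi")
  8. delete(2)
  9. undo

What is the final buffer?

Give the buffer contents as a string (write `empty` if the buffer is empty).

Answer: hi

Derivation:
After op 1 (type): buf='foo' undo_depth=1 redo_depth=0
After op 2 (undo): buf='(empty)' undo_depth=0 redo_depth=1
After op 3 (type): buf='one' undo_depth=1 redo_depth=0
After op 4 (undo): buf='(empty)' undo_depth=0 redo_depth=1
After op 5 (type): buf='abc' undo_depth=1 redo_depth=0
After op 6 (undo): buf='(empty)' undo_depth=0 redo_depth=1
After op 7 (type): buf='hi' undo_depth=1 redo_depth=0
After op 8 (delete): buf='(empty)' undo_depth=2 redo_depth=0
After op 9 (undo): buf='hi' undo_depth=1 redo_depth=1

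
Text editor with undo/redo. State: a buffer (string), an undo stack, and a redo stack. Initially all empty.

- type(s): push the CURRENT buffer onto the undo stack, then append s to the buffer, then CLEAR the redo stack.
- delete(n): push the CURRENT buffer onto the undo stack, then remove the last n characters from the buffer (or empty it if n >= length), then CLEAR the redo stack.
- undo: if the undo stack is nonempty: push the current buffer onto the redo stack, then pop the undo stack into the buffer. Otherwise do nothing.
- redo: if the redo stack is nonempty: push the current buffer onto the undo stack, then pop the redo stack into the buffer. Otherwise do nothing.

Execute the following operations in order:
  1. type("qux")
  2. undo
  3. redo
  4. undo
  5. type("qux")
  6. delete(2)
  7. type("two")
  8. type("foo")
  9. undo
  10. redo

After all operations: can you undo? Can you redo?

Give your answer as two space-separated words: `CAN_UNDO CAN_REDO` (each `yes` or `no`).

Answer: yes no

Derivation:
After op 1 (type): buf='qux' undo_depth=1 redo_depth=0
After op 2 (undo): buf='(empty)' undo_depth=0 redo_depth=1
After op 3 (redo): buf='qux' undo_depth=1 redo_depth=0
After op 4 (undo): buf='(empty)' undo_depth=0 redo_depth=1
After op 5 (type): buf='qux' undo_depth=1 redo_depth=0
After op 6 (delete): buf='q' undo_depth=2 redo_depth=0
After op 7 (type): buf='qtwo' undo_depth=3 redo_depth=0
After op 8 (type): buf='qtwofoo' undo_depth=4 redo_depth=0
After op 9 (undo): buf='qtwo' undo_depth=3 redo_depth=1
After op 10 (redo): buf='qtwofoo' undo_depth=4 redo_depth=0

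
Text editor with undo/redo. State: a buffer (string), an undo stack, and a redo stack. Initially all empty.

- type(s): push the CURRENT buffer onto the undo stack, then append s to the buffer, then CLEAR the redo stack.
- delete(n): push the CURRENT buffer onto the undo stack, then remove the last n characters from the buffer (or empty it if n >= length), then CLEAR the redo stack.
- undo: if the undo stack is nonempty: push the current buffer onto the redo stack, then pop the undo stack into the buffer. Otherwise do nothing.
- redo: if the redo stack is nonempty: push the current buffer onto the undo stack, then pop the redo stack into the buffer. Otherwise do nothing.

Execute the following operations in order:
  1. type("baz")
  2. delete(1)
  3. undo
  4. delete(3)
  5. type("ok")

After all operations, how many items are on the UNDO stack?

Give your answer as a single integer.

After op 1 (type): buf='baz' undo_depth=1 redo_depth=0
After op 2 (delete): buf='ba' undo_depth=2 redo_depth=0
After op 3 (undo): buf='baz' undo_depth=1 redo_depth=1
After op 4 (delete): buf='(empty)' undo_depth=2 redo_depth=0
After op 5 (type): buf='ok' undo_depth=3 redo_depth=0

Answer: 3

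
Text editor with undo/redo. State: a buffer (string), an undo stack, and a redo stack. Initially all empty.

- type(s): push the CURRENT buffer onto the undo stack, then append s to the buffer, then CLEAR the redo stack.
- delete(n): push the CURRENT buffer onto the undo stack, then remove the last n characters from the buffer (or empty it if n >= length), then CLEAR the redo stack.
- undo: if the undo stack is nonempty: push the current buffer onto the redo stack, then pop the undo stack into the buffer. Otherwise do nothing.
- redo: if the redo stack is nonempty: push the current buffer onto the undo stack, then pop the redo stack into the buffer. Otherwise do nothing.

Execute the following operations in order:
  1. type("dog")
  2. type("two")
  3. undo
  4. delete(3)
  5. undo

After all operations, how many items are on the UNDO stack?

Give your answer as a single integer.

Answer: 1

Derivation:
After op 1 (type): buf='dog' undo_depth=1 redo_depth=0
After op 2 (type): buf='dogtwo' undo_depth=2 redo_depth=0
After op 3 (undo): buf='dog' undo_depth=1 redo_depth=1
After op 4 (delete): buf='(empty)' undo_depth=2 redo_depth=0
After op 5 (undo): buf='dog' undo_depth=1 redo_depth=1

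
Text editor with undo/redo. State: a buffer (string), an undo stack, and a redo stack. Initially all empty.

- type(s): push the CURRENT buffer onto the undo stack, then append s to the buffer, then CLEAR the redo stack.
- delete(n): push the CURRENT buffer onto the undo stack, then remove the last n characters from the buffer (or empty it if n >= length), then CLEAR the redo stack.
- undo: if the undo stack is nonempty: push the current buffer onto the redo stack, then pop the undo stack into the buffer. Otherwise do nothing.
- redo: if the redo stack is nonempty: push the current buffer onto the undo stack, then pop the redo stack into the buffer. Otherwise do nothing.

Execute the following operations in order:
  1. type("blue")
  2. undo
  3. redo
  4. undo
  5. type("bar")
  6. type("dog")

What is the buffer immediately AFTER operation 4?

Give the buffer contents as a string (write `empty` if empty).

Answer: empty

Derivation:
After op 1 (type): buf='blue' undo_depth=1 redo_depth=0
After op 2 (undo): buf='(empty)' undo_depth=0 redo_depth=1
After op 3 (redo): buf='blue' undo_depth=1 redo_depth=0
After op 4 (undo): buf='(empty)' undo_depth=0 redo_depth=1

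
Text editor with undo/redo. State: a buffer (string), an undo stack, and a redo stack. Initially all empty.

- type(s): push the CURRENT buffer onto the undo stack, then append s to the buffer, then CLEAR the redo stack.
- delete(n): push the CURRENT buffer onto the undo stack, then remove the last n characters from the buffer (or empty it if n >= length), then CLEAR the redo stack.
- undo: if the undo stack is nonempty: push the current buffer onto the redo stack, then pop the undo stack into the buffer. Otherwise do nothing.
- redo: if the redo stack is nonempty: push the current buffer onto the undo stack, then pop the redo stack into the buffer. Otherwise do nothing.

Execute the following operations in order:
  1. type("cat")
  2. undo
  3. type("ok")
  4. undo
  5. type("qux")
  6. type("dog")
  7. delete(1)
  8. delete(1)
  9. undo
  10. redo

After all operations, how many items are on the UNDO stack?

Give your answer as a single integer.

Answer: 4

Derivation:
After op 1 (type): buf='cat' undo_depth=1 redo_depth=0
After op 2 (undo): buf='(empty)' undo_depth=0 redo_depth=1
After op 3 (type): buf='ok' undo_depth=1 redo_depth=0
After op 4 (undo): buf='(empty)' undo_depth=0 redo_depth=1
After op 5 (type): buf='qux' undo_depth=1 redo_depth=0
After op 6 (type): buf='quxdog' undo_depth=2 redo_depth=0
After op 7 (delete): buf='quxdo' undo_depth=3 redo_depth=0
After op 8 (delete): buf='quxd' undo_depth=4 redo_depth=0
After op 9 (undo): buf='quxdo' undo_depth=3 redo_depth=1
After op 10 (redo): buf='quxd' undo_depth=4 redo_depth=0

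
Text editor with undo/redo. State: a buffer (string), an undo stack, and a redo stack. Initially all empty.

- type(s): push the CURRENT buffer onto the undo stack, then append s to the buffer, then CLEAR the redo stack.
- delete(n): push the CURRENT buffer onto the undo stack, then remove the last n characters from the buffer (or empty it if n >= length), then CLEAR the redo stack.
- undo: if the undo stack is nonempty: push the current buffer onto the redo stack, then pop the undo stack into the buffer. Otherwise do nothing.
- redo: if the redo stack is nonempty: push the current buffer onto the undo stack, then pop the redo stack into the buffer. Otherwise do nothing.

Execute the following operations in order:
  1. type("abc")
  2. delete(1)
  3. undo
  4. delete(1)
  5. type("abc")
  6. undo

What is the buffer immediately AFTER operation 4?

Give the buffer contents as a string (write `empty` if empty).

Answer: ab

Derivation:
After op 1 (type): buf='abc' undo_depth=1 redo_depth=0
After op 2 (delete): buf='ab' undo_depth=2 redo_depth=0
After op 3 (undo): buf='abc' undo_depth=1 redo_depth=1
After op 4 (delete): buf='ab' undo_depth=2 redo_depth=0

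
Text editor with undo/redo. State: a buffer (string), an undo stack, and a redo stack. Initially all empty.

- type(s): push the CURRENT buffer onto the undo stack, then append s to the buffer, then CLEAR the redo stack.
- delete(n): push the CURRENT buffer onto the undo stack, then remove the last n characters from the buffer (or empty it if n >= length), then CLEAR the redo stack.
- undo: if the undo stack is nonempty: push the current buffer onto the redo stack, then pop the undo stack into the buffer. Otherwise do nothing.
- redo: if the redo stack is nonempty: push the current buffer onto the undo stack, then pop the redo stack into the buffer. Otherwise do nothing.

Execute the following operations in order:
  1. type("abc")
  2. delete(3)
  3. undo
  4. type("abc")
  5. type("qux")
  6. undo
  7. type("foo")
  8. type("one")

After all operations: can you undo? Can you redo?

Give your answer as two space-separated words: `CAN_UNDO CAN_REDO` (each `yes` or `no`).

After op 1 (type): buf='abc' undo_depth=1 redo_depth=0
After op 2 (delete): buf='(empty)' undo_depth=2 redo_depth=0
After op 3 (undo): buf='abc' undo_depth=1 redo_depth=1
After op 4 (type): buf='abcabc' undo_depth=2 redo_depth=0
After op 5 (type): buf='abcabcqux' undo_depth=3 redo_depth=0
After op 6 (undo): buf='abcabc' undo_depth=2 redo_depth=1
After op 7 (type): buf='abcabcfoo' undo_depth=3 redo_depth=0
After op 8 (type): buf='abcabcfooone' undo_depth=4 redo_depth=0

Answer: yes no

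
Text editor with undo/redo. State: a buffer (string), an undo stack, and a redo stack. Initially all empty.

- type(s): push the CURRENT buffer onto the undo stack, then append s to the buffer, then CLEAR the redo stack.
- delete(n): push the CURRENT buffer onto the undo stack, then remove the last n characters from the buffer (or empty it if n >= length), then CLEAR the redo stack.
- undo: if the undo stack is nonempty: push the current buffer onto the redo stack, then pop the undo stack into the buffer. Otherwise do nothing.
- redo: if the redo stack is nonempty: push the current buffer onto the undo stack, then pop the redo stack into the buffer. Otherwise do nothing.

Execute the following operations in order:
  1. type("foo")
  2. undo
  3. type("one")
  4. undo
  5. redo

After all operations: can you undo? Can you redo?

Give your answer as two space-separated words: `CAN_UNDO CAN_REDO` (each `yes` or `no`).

After op 1 (type): buf='foo' undo_depth=1 redo_depth=0
After op 2 (undo): buf='(empty)' undo_depth=0 redo_depth=1
After op 3 (type): buf='one' undo_depth=1 redo_depth=0
After op 4 (undo): buf='(empty)' undo_depth=0 redo_depth=1
After op 5 (redo): buf='one' undo_depth=1 redo_depth=0

Answer: yes no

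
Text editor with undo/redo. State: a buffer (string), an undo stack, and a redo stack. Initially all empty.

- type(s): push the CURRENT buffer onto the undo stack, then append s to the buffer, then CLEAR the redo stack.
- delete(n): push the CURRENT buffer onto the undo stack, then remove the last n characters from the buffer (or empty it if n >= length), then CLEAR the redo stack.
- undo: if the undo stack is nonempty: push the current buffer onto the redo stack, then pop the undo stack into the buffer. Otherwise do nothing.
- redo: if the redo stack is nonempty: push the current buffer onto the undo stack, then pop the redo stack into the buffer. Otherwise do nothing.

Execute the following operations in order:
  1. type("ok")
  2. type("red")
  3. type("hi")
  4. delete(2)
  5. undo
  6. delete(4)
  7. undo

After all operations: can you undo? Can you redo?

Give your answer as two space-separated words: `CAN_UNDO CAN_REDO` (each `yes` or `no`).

Answer: yes yes

Derivation:
After op 1 (type): buf='ok' undo_depth=1 redo_depth=0
After op 2 (type): buf='okred' undo_depth=2 redo_depth=0
After op 3 (type): buf='okredhi' undo_depth=3 redo_depth=0
After op 4 (delete): buf='okred' undo_depth=4 redo_depth=0
After op 5 (undo): buf='okredhi' undo_depth=3 redo_depth=1
After op 6 (delete): buf='okr' undo_depth=4 redo_depth=0
After op 7 (undo): buf='okredhi' undo_depth=3 redo_depth=1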